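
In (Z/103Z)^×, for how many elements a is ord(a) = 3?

φ(103) = 103 − 1 = 102 = 2 · 3 · 17.
In a cyclic group of order 102, there are φ(d) elements of order d for each divisor d of 102, and zero for non-divisors.
3 | 102, and φ(3) = 3 − 1 = 2.

2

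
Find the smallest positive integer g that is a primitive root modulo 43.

3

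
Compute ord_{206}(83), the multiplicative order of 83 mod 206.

ord(83) | φ(206) = φ(2)·φ(103) = 1·102 = 102 = 2 · 3 · 17.
Divisors of 102: 1, 2, 3, 6, 17, 34, 51, 102.
Compute 83^d (mod 206) for the divisors d until we hit 1:
83^1 ≡ 83
83^2 ≡ 91
83^3 ≡ 137
83^6 ≡ 23
83^17 ≡ 159
83^34 ≡ 149
83^51 ≡ 1
Hence ord(83) = 51.

51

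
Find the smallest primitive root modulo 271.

6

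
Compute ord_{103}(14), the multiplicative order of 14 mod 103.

Since 14 ∈ (Z/103Z)^×, its order divides φ(103) = 103 − 1 = 102 = 2 · 3 · 17.
Divisors of 102: 1, 2, 3, 6, 17, 34, 51, 102.
Compute 14^d (mod 103) for the divisors d until we hit 1:
14^1 ≡ 14
14^2 ≡ 93
14^3 ≡ 66
14^6 ≡ 30
14^17 ≡ 1
Hence ord(14) = 17.

17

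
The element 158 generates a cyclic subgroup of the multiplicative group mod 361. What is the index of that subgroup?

ord(158) | φ(361) = φ(19^2) = 19·(19−1) = 342 = 2 · 3^2 · 19.
Divisors of 342: 1, 2, 3, 6, 9, 18, 19, 38, 57, 114, 171, 342.
Test each divisor d:
158^1 ≡ 158 (mod 361)
158^2 ≡ 55 (mod 361)
158^3 ≡ 26 (mod 361)
158^6 ≡ 315 (mod 361)
158^9 ≡ 248 (mod 361)
158^18 ≡ 134 (mod 361)
158^19 ≡ 234 (mod 361)
158^38 ≡ 245 (mod 361)
158^57 ≡ 292 (mod 361)
158^114 ≡ 68 (mod 361)
158^171 ≡ 1 (mod 361) ✓
Thus |⟨158⟩| = ord(158) = 171.
Index = |(Z/361Z)^×| / |⟨158⟩| = 342 / 171 = 2.

2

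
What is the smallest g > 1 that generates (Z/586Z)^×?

3

φ(586) = φ(2)·φ(293) = 1·292 = 292 = 2^2 · 73.
g is a primitive root iff g^(292/q) ≢ 1 (mod 586) for each prime q ∈ {2, 73}.
g = 2: gcd(2, 586) = 2 > 1, not a unit — skip.
g = 3: 3^146 ≡ 585; 3^4 ≡ 81 — none is 1, so 3 is a primitive root.
The smallest primitive root modulo 586 is 3.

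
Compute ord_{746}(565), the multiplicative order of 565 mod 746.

93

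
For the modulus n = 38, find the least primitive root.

φ(38) = φ(2)·φ(19) = 1·18 = 18 = 2 · 3^2.
Test candidates g = 2, 3, … against the prime factors q ∈ {2, 3} of φ(38): g is a generator iff g^(18/q) ≢ 1 for every such q.
g = 2: gcd(2, 38) = 2 > 1, not a unit — skip.
g = 3: 3^9 ≡ 37; 3^6 ≡ 7 — none is 1, so 3 is a primitive root.
Hence the least primitive root of 38 is 3.

3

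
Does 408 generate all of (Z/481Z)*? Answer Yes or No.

No

481 = 13 · 37 is a product of two distinct odd primes, so (Z/481Z)^× ≅ (Z/13Z)^× × (Z/37Z)^× is not cyclic.
No primitive root modulo 481 exists; in particular 408 is not one.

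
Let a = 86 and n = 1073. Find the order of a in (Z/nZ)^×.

18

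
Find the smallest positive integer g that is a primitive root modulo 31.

3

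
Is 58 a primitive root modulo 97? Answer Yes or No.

φ(97) = 97 − 1 = 96 = 2^5 · 3.
58 is a primitive root mod 97 iff 58^(φ(97)/q) ≢ 1 for every prime q | φ(97), i.e. q ∈ {2, 3}.
58^48 ≡ 96 (mod 97)  [q = 2: ≢ 1 ✓]
58^32 ≡ 61 (mod 97)  [q = 3: ≢ 1 ✓]
Every test exponent gives a nontrivial residue, hence 58 generates the full group.

Yes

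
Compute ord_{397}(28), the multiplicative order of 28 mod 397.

396

ord(28) | φ(397) = 397 − 1 = 396 = 2^2 · 3^2 · 11.
Divisors of 396: 1, 2, 3, 4, 6, 9, 11, 12, 18, 22, 33, 36, 44, 66, 99, 132, 198, 396.
Check 28^d mod 397 for each divisor in increasing order:
28^1 ≡ 28 (mod 397)
28^2 ≡ 387 (mod 397)
28^3 ≡ 117 (mod 397)
28^4 ≡ 100 (mod 397)
28^6 ≡ 191 (mod 397)
28^9 ≡ 115 (mod 397)
28^11 ≡ 41 (mod 397)
28^12 ≡ 354 (mod 397)
28^18 ≡ 124 (mod 397)
28^22 ≡ 93 (mod 397)
28^33 ≡ 240 (mod 397)
28^36 ≡ 290 (mod 397)
28^44 ≡ 312 (mod 397)
28^66 ≡ 35 (mod 397)
28^99 ≡ 63 (mod 397)
28^132 ≡ 34 (mod 397)
28^198 ≡ 396 (mod 397)
28^396 ≡ 1 (mod 397) ✓
The smallest such exponent is 396, so the order of 28 is 396.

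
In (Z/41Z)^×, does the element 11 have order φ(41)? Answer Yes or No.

Yes

φ(41) = 41 − 1 = 40 = 2^3 · 5.
It suffices to check that the order of 11 is not a proper divisor of 40: compute 11^(40/q) for q ∈ {2, 5}.
11^20 ≡ 40 (mod 41)  [q = 2: ≢ 1 ✓]
11^8 ≡ 16 (mod 41)  [q = 5: ≢ 1 ✓]
All checks pass, so 11 has order 40 and is a primitive root modulo 41.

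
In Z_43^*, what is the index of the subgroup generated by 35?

6

The order of 35 must divide φ(43) = 43 − 1 = 42 = 2 · 3 · 7.
Divisors of 42: 1, 2, 3, 6, 7, 14, 21, 42.
Evaluate successive powers at the divisors of 42:
35^1 ≡ 35 (mod 43)
35^2 ≡ 21 (mod 43)
35^3 ≡ 4 (mod 43)
35^6 ≡ 16 (mod 43)
35^7 ≡ 1 (mod 43) ✓
So ord_43(35) = 7, hence |⟨35⟩| = 7.
The index is φ(43) / ord(35) = 42 / 7 = 6.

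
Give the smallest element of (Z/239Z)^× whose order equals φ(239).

φ(239) = 239 − 1 = 238 = 2 · 7 · 17.
g is a primitive root iff g^(238/q) ≢ 1 (mod 239) for each prime q ∈ {2, 7, 17}.
g = 2: 2^119 ≡ 1 — hits 1, so not a primitive root.
g = 3: 3^119 ≡ 1 — hits 1, so not a primitive root.
g = 4: 4^119 ≡ 1 — hits 1, so not a primitive root.
g = 5: 5^119 ≡ 1 — hits 1, so not a primitive root.
g = 6: 6^119 ≡ 1 — hits 1, so not a primitive root.
g = 7: 7^119 ≡ 238; 7^34 ≡ 24; 7^14 ≡ 211 — none is 1, so 7 is a primitive root.
The smallest primitive root modulo 239 is 7.

7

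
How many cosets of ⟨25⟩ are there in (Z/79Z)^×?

2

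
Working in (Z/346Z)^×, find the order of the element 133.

43

By Lagrange's theorem, ord_346(133) divides φ(346) = φ(2)·φ(173) = 1·172 = 172 = 2^2 · 43.
Divisors of 172: 1, 2, 4, 43, 86, 172.
Evaluate successive powers at the divisors of 172:
133^1 ≡ 133 (mod 346)
133^2 ≡ 43 (mod 346)
133^4 ≡ 119 (mod 346)
133^43 ≡ 1 (mod 346) ✓
Hence ord(133) = 43.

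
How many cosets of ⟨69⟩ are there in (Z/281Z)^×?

2

Since 69 ∈ (Z/281Z)^×, its order divides φ(281) = 281 − 1 = 280 = 2^3 · 5 · 7.
Divisors of 280: 1, 2, 4, 5, 7, 8, 10, 14, 20, 28, 35, 40, 56, 70, 140, 280.
Test each divisor d:
69^1 ≡ 69
69^2 ≡ 265
69^4 ≡ 256
69^5 ≡ 242
69^7 ≡ 62
69^8 ≡ 63
69^10 ≡ 116
69^14 ≡ 191
69^20 ≡ 249
69^28 ≡ 232
69^35 ≡ 53
69^40 ≡ 181
69^56 ≡ 153
69^70 ≡ 280
69^140 ≡ 1
The order of 69 is 140, so the subgroup it generates has 140 elements.
Index = |(Z/281Z)^×| / |⟨69⟩| = 280 / 140 = 2.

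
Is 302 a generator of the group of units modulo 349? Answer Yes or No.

No

φ(349) = 349 − 1 = 348 = 2^2 · 3 · 29.
An element g generates (Z/349Z)^× iff g^(348/q) ≢ 1 (mod 349) for each prime q ∈ {2, 3, 29}.
302^174 ≡ 348 (mod 349)  [q = 2: ≢ 1 ✓]
302^116 ≡ 1 (mod 349)  [q = 3: ≡ 1 ✗]
302^12 ≡ 301 (mod 349)  [q = 29: ≢ 1 ✓]
The check at q = 3 fails, so 302 generates a proper subgroup.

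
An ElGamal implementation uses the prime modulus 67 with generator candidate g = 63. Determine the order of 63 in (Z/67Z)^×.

66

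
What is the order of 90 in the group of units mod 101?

100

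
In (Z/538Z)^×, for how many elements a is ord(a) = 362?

0

φ(538) = φ(2)·φ(269) = 1·268 = 268 = 2^2 · 67.
Since (Z/538Z)^× is cyclic of order 268, the number of elements of order d is φ(d) when d | 268 and 0 otherwise.
Since 362 ∤ 268, the count is 0.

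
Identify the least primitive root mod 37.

φ(37) = 37 − 1 = 36 = 2^2 · 3^2.
g is a primitive root iff g^(36/q) ≢ 1 (mod 37) for each prime q ∈ {2, 3}.
g = 2: 2^18 ≡ 36; 2^12 ≡ 26 — none is 1, so 2 is a primitive root.
The smallest primitive root modulo 37 is 2.

2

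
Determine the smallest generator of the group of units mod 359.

φ(359) = 359 − 1 = 358 = 2 · 179.
Test candidates g = 2, 3, … against the prime factors q ∈ {2, 179} of φ(359): g is a generator iff g^(358/q) ≢ 1 for every such q.
g = 2: 2^179 ≡ 1 — hits 1, so not a primitive root.
g = 3: 3^179 ≡ 1 — hits 1, so not a primitive root.
g = 4: 4^179 ≡ 1 — hits 1, so not a primitive root.
g = 5: 5^179 ≡ 1 — hits 1, so not a primitive root.
g = 6: 6^179 ≡ 1 — hits 1, so not a primitive root.
g = 7: 7^179 ≡ 358; 7^2 ≡ 49 — none is 1, so 7 is a primitive root.
Hence the least primitive root of 359 is 7.

7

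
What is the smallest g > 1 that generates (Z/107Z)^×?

2

φ(107) = 107 − 1 = 106 = 2 · 53.
g is a primitive root iff g^(106/q) ≢ 1 (mod 107) for each prime q ∈ {2, 53}.
g = 2: 2^53 ≡ 106; 2^2 ≡ 4 — none is 1, so 2 is a primitive root.
The smallest primitive root modulo 107 is 2.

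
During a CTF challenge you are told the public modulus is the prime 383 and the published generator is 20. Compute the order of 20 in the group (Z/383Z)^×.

382

Since 20 ∈ (Z/383Z)^×, its order divides φ(383) = 383 − 1 = 382 = 2 · 191.
Divisors of 382: 1, 2, 191, 382.
Compute 20^d (mod 383) for the divisors d until we hit 1:
20^1 ≡ 20
20^2 ≡ 17
20^191 ≡ 382
20^382 ≡ 1
The smallest such exponent is 382, so the order of 20 is 382.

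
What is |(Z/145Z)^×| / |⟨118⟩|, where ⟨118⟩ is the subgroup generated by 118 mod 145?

4

The order of 118 must divide φ(145) = φ(5·29) = (5−1)·(29−1) = 4·28 = 112 = 2^4 · 7.
Divisors of 112: 1, 2, 4, 7, 8, 14, 16, 28, 56, 112.
Compute 118^d (mod 145) for the divisors d until we hit 1:
118^1 ≡ 118
118^2 ≡ 4
118^4 ≡ 16
118^7 ≡ 12
118^8 ≡ 111
118^14 ≡ 144
118^16 ≡ 141
118^28 ≡ 1
So ord_145(118) = 28, hence |⟨118⟩| = 28.
Index = |(Z/145Z)^×| / |⟨118⟩| = 112 / 28 = 4.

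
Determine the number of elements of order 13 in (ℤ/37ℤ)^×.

φ(37) = 37 − 1 = 36 = 2^2 · 3^2.
Since (Z/37Z)^× is cyclic of order 36, the number of elements of order d is φ(d) when d | 36 and 0 otherwise.
13 does not divide 36, so no element of (Z/37Z)^× has order 13.

0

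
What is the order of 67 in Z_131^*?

The order of 67 must divide φ(131) = 131 − 1 = 130 = 2 · 5 · 13.
Divisors of 130: 1, 2, 5, 10, 13, 26, 65, 130.
Test each divisor d:
67^1 ≡ 67 (mod 131)
67^2 ≡ 35 (mod 131)
67^5 ≡ 69 (mod 131)
67^10 ≡ 45 (mod 131)
67^13 ≡ 70 (mod 131)
67^26 ≡ 53 (mod 131)
67^65 ≡ 130 (mod 131)
67^130 ≡ 1 (mod 131) ✓
The smallest such exponent is 130, so the order of 67 is 130.

130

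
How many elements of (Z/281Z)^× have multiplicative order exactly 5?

φ(281) = 281 − 1 = 280 = 2^3 · 5 · 7.
(Z/281Z)^× is cyclic (|G| = 280); a cyclic group of order m has exactly φ(d) elements of each order d | m, and none otherwise.
5 | 280, and φ(5) = 5 − 1 = 4.

4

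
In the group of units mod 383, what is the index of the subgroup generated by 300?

The order of 300 must divide φ(383) = 383 − 1 = 382 = 2 · 191.
Divisors of 382: 1, 2, 191, 382.
Evaluate successive powers at the divisors of 382:
300^1 ≡ 300 (mod 383)
300^2 ≡ 378 (mod 383)
300^191 ≡ 1 (mod 383) ✓
Thus |⟨300⟩| = ord(300) = 191.
The index is φ(383) / ord(300) = 382 / 191 = 2.

2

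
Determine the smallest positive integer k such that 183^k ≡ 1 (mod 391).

By Lagrange's theorem, ord_391(183) divides φ(391) = φ(17·23) = (17−1)·(23−1) = 16·22 = 352 = 2^5 · 11.
Divisors of 352: 1, 2, 4, 8, 11, 16, 22, 32, 44, 88, 176, 352.
Compute 183^d (mod 391) for the divisors d until we hit 1:
183^1 ≡ 183 (mod 391)
183^2 ≡ 254 (mod 391)
183^4 ≡ 1 (mod 391) ✓
The smallest such exponent is 4, so the order of 183 is 4.

4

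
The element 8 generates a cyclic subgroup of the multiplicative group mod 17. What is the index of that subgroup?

Since 8 ∈ (Z/17Z)^×, its order divides φ(17) = 17 − 1 = 16 = 2^4.
Divisors of 16: 1, 2, 4, 8, 16.
Test each divisor d:
8^1 ≡ 8
8^2 ≡ 13
8^4 ≡ 16
8^8 ≡ 1
The order of 8 is 8, so the subgroup it generates has 8 elements.
Index = |(Z/17Z)^×| / |⟨8⟩| = 16 / 8 = 2.

2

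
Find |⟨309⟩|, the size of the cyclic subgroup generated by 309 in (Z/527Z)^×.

By Lagrange's theorem, ord_527(309) divides φ(527) = φ(17·31) = (17−1)·(31−1) = 16·30 = 480 = 2^5 · 3 · 5.
Divisors of 480: 1, 2, 3, 4, 5, 6, 8, 10, 12, 15, 16, 20, 24, 30, 32, 40, 48, 60, 80, 96, 120, 160, 240, 480.
Check 309^d mod 527 for each divisor in increasing order:
309^1 ≡ 309 (mod 527)
309^2 ≡ 94 (mod 527)
309^3 ≡ 61 (mod 527)
309^4 ≡ 404 (mod 527)
309^5 ≡ 464 (mod 527)
309^6 ≡ 32 (mod 527)
309^8 ≡ 373 (mod 527)
309^10 ≡ 280 (mod 527)
309^12 ≡ 497 (mod 527)
309^15 ≡ 278 (mod 527)
309^16 ≡ 1 (mod 527) ✓
Therefore the multiplicative order of 309 modulo 527 is 16.

16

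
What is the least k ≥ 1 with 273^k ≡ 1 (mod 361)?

57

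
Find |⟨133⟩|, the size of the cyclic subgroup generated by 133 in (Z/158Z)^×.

ord(133) | φ(158) = φ(2)·φ(79) = 1·78 = 78 = 2 · 3 · 13.
Divisors of 78: 1, 2, 3, 6, 13, 26, 39, 78.
Check 133^d mod 158 for each divisor in increasing order:
133^1 ≡ 133 (mod 158)
133^2 ≡ 151 (mod 158)
133^3 ≡ 17 (mod 158)
133^6 ≡ 131 (mod 158)
133^13 ≡ 103 (mod 158)
133^26 ≡ 23 (mod 158)
133^39 ≡ 157 (mod 158)
133^78 ≡ 1 (mod 158) ✓
The smallest such exponent is 78, so the order of 133 is 78.

78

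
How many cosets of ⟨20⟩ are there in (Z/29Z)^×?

4

The order of 20 must divide φ(29) = 29 − 1 = 28 = 2^2 · 7.
Divisors of 28: 1, 2, 4, 7, 14, 28.
Test each divisor d:
20^1 ≡ 20
20^2 ≡ 23
20^4 ≡ 7
20^7 ≡ 1
So ord_29(20) = 7, hence |⟨20⟩| = 7.
[(Z/29Z)^× : ⟨20⟩] = 28/7 = 4.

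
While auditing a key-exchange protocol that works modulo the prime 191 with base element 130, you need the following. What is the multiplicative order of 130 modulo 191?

95

Since 130 ∈ (Z/191Z)^×, its order divides φ(191) = 191 − 1 = 190 = 2 · 5 · 19.
Divisors of 190: 1, 2, 5, 10, 19, 38, 95, 190.
Test each divisor d:
130^1 ≡ 130 (mod 191)
130^2 ≡ 92 (mod 191)
130^5 ≡ 160 (mod 191)
130^10 ≡ 6 (mod 191)
130^19 ≡ 109 (mod 191)
130^38 ≡ 39 (mod 191)
130^95 ≡ 1 (mod 191) ✓
The smallest such exponent is 95, so the order of 130 is 95.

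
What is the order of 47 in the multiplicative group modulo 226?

112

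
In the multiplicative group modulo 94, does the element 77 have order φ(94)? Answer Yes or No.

φ(94) = φ(2)·φ(47) = 1·46 = 46 = 2 · 23.
It suffices to check that the order of 77 is not a proper divisor of 46: compute 77^(46/q) for q ∈ {2, 23}.
77^23 ≡ 93 (mod 94)  [q = 2: ≢ 1 ✓]
77^2 ≡ 7 (mod 94)  [q = 23: ≢ 1 ✓]
All checks pass, so 77 has order 46 and is a primitive root modulo 94.

Yes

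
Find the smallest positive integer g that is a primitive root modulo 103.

5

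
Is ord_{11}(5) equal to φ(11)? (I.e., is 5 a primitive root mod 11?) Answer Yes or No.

No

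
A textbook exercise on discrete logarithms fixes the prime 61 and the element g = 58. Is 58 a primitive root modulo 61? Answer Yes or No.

No

φ(61) = 61 − 1 = 60 = 2^2 · 3 · 5.
Test 58^(60/q) mod 61 for each prime factor q of 60:
58^30 ≡ 1 (mod 61)  [q = 2: ≡ 1 ✗]
58^20 ≡ 1 (mod 61)  [q = 3: ≡ 1 ✗]
58^12 ≡ 9 (mod 61)  [q = 5: ≢ 1 ✓]
58^30 ≡ 1 shows ord(58) | 30, strictly less than φ(61); not a primitive root.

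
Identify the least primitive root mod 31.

3

φ(31) = 31 − 1 = 30 = 2 · 3 · 5.
Test candidates g = 2, 3, … against the prime factors q ∈ {2, 3, 5} of φ(31): g is a generator iff g^(30/q) ≢ 1 for every such q.
g = 2: 2^15 ≡ 1 — hits 1, so not a primitive root.
g = 3: 3^15 ≡ 30; 3^10 ≡ 25; 3^6 ≡ 16 — none is 1, so 3 is a primitive root.
So 3 is the smallest generator of (Z/31Z)^×.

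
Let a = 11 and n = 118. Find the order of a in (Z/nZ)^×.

ord(11) | φ(118) = φ(2)·φ(59) = 1·58 = 58 = 2 · 29.
Divisors of 58: 1, 2, 29, 58.
Test each divisor d:
11^1 ≡ 11
11^2 ≡ 3
11^29 ≡ 117
11^58 ≡ 1
Therefore the multiplicative order of 11 modulo 118 is 58.

58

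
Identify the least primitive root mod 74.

5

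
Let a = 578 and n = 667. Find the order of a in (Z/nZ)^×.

ord(578) | φ(667) = φ(23·29) = (23−1)·(29−1) = 22·28 = 616 = 2^3 · 7 · 11.
Divisors of 616: 1, 2, 4, 7, 8, 11, 14, 22, 28, 44, 56, 77, 88, 154, 308, 616.
Compute 578^d (mod 667) for the divisors d until we hit 1:
578^1 ≡ 578
578^2 ≡ 584
578^4 ≡ 219
578^7 ≡ 278
578^8 ≡ 604
578^11 ≡ 185
578^14 ≡ 579
578^22 ≡ 208
578^28 ≡ 407
578^44 ≡ 576
578^56 ≡ 233
578^77 ≡ 70
578^88 ≡ 277
578^154 ≡ 231
578^308 ≡ 1
Therefore the multiplicative order of 578 modulo 667 is 308.

308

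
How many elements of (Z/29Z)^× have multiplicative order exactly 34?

φ(29) = 29 − 1 = 28 = 2^2 · 7.
Since (Z/29Z)^× is cyclic of order 28, the number of elements of order d is φ(d) when d | 28 and 0 otherwise.
Since 34 ∤ 28, the count is 0.

0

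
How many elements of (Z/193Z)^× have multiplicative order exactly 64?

φ(193) = 193 − 1 = 192 = 2^6 · 3.
Since (Z/193Z)^× is cyclic of order 192, the number of elements of order d is φ(d) when d | 192 and 0 otherwise.
64 = 2^6 divides 192, and φ(64) = 32.

32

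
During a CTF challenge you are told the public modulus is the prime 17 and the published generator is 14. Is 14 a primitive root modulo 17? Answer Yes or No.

Yes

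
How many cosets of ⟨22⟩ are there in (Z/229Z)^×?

Since 22 ∈ (Z/229Z)^×, its order divides φ(229) = 229 − 1 = 228 = 2^2 · 3 · 19.
Divisors of 228: 1, 2, 3, 4, 6, 12, 19, 38, 57, 76, 114, 228.
Compute 22^d (mod 229) for the divisors d until we hit 1:
22^1 ≡ 22
22^2 ≡ 26
22^3 ≡ 114
22^4 ≡ 218
22^6 ≡ 172
22^12 ≡ 43
22^19 ≡ 122
22^38 ≡ 228
22^57 ≡ 107
22^76 ≡ 1
The order of 22 is 76, so the subgroup it generates has 76 elements.
Index = |(Z/229Z)^×| / |⟨22⟩| = 228 / 76 = 3.

3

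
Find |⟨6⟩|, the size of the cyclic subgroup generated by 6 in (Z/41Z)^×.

40

The order of 6 must divide φ(41) = 41 − 1 = 40 = 2^3 · 5.
Divisors of 40: 1, 2, 4, 5, 8, 10, 20, 40.
Evaluate successive powers at the divisors of 40:
6^1 ≡ 6
6^2 ≡ 36
6^4 ≡ 25
6^5 ≡ 27
6^8 ≡ 10
6^10 ≡ 32
6^20 ≡ 40
6^40 ≡ 1
So ord_41(6) = 40.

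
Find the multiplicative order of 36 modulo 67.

33

The order of 36 must divide φ(67) = 67 − 1 = 66 = 2 · 3 · 11.
Divisors of 66: 1, 2, 3, 6, 11, 22, 33, 66.
Compute 36^d (mod 67) for the divisors d until we hit 1:
36^1 ≡ 36 (mod 67)
36^2 ≡ 23 (mod 67)
36^3 ≡ 24 (mod 67)
36^6 ≡ 40 (mod 67)
36^11 ≡ 37 (mod 67)
36^22 ≡ 29 (mod 67)
36^33 ≡ 1 (mod 67) ✓
So ord_67(36) = 33.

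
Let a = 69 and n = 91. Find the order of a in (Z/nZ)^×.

6

Since 69 ∈ (Z/91Z)^×, its order divides φ(91) = φ(7·13) = (7−1)·(13−1) = 6·12 = 72 = 2^3 · 3^2.
Divisors of 72: 1, 2, 3, 4, 6, 8, 9, 12, 18, 24, 36, 72.
Test each divisor d:
69^1 ≡ 69 (mod 91)
69^2 ≡ 29 (mod 91)
69^3 ≡ 90 (mod 91)
69^4 ≡ 22 (mod 91)
69^6 ≡ 1 (mod 91) ✓
Therefore the multiplicative order of 69 modulo 91 is 6.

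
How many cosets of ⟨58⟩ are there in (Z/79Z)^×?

3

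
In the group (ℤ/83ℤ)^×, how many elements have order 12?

0

φ(83) = 83 − 1 = 82 = 2 · 41.
(Z/83Z)^× is cyclic (|G| = 82); a cyclic group of order m has exactly φ(d) elements of each order d | m, and none otherwise.
Since 12 ∤ 82, the count is 0.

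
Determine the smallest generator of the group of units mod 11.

2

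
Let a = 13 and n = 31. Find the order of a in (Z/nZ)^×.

ord(13) | φ(31) = 31 − 1 = 30 = 2 · 3 · 5.
Divisors of 30: 1, 2, 3, 5, 6, 10, 15, 30.
Check 13^d mod 31 for each divisor in increasing order:
13^1 ≡ 13 (mod 31)
13^2 ≡ 14 (mod 31)
13^3 ≡ 27 (mod 31)
13^5 ≡ 6 (mod 31)
13^6 ≡ 16 (mod 31)
13^10 ≡ 5 (mod 31)
13^15 ≡ 30 (mod 31)
13^30 ≡ 1 (mod 31) ✓
Therefore the multiplicative order of 13 modulo 31 is 30.

30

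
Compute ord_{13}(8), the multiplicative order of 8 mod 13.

4

ord(8) | φ(13) = 13 − 1 = 12 = 2^2 · 3.
Divisors of 12: 1, 2, 3, 4, 6, 12.
Check 8^d mod 13 for each divisor in increasing order:
8^1 ≡ 8
8^2 ≡ 12
8^3 ≡ 5
8^4 ≡ 1
Therefore the multiplicative order of 8 modulo 13 is 4.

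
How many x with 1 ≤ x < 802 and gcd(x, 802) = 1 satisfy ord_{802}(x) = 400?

160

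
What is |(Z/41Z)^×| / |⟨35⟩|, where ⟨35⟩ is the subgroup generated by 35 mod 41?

1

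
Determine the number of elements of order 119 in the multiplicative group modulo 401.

0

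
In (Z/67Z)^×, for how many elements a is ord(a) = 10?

φ(67) = 67 − 1 = 66 = 2 · 3 · 11.
(Z/67Z)^× is cyclic (|G| = 66); a cyclic group of order m has exactly φ(d) elements of each order d | m, and none otherwise.
Here 66 is not a multiple of 10, so there are no elements of order 10.

0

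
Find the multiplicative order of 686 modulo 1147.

By Lagrange's theorem, ord_1147(686) divides φ(1147) = φ(31·37) = (31−1)·(37−1) = 30·36 = 1080 = 2^3 · 3^3 · 5.
Divisors of 1080: 1, 2, 3, 4, 5, 6, 8, 9, 10, 12, 15, 18, 20, 24, 27, 30, 36, 40, 45, 54, 60, 72, 90, 108, 120, 135, 180, 216, 270, 360, 540, 1080.
Compute 686^d (mod 1147) for the divisors d until we hit 1:
686^1 ≡ 686
686^2 ≡ 326
686^3 ≡ 1118
686^4 ≡ 752
686^5 ≡ 869
686^6 ≡ 841
686^8 ≡ 33
686^9 ≡ 845
686^10 ≡ 435
686^12 ≡ 729
686^15 ≡ 652
686^18 ≡ 591
686^20 ≡ 1117
686^24 ≡ 380
686^27 ≡ 450
686^30 ≡ 714
686^36 ≡ 593
686^40 ≡ 900
686^45 ≡ 993
686^54 ≡ 628
686^60 ≡ 528
686^72 ≡ 667
686^90 ≡ 776
686^108 ≡ 963
686^120 ≡ 63
686^135 ≡ 931
686^180 ≡ 1
The smallest such exponent is 180, so the order of 686 is 180.

180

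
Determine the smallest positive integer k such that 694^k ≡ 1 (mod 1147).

90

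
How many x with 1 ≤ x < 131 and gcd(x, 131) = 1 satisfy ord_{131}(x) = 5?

φ(131) = 131 − 1 = 130 = 2 · 5 · 13.
Since (Z/131Z)^× is cyclic of order 130, the number of elements of order d is φ(d) when d | 130 and 0 otherwise.
5 | 130, and φ(5) = 5 − 1 = 4.

4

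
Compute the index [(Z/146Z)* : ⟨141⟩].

Since 141 ∈ (Z/146Z)^×, its order divides φ(146) = φ(2)·φ(73) = 1·72 = 72 = 2^3 · 3^2.
Divisors of 72: 1, 2, 3, 4, 6, 8, 9, 12, 18, 24, 36, 72.
Check 141^d mod 146 for each divisor in increasing order:
141^1 ≡ 141 (mod 146)
141^2 ≡ 25 (mod 146)
141^3 ≡ 21 (mod 146)
141^4 ≡ 41 (mod 146)
141^6 ≡ 3 (mod 146)
141^8 ≡ 75 (mod 146)
141^9 ≡ 63 (mod 146)
141^12 ≡ 9 (mod 146)
141^18 ≡ 27 (mod 146)
141^24 ≡ 81 (mod 146)
141^36 ≡ 145 (mod 146)
141^72 ≡ 1 (mod 146) ✓
Thus |⟨141⟩| = ord(141) = 72.
[(Z/146Z)^× : ⟨141⟩] = 72/72 = 1.

1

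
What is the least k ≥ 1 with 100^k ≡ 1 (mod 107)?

53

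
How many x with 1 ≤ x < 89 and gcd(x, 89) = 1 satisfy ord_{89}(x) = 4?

φ(89) = 89 − 1 = 88 = 2^3 · 11.
Since (Z/89Z)^× is cyclic of order 88, the number of elements of order d is φ(d) when d | 88 and 0 otherwise.
4 = 2^2 divides 88, and φ(4) = 2.

2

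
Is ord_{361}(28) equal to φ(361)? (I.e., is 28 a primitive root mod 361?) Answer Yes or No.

No

φ(361) = φ(19^2) = 19·(19−1) = 342 = 2 · 3^2 · 19.
28 is a primitive root mod 361 iff 28^(φ(361)/q) ≢ 1 for every prime q | φ(361), i.e. q ∈ {2, 3, 19}.
28^171 ≡ 1 (mod 361)  [q = 2: ≡ 1 ✗]
28^114 ≡ 68 (mod 361)  [q = 3: ≢ 1 ✓]
28^18 ≡ 1 (mod 361)  [q = 19: ≡ 1 ✗]
The check at q = 2 fails, so 28 generates a proper subgroup.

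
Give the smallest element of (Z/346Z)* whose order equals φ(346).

φ(346) = φ(2)·φ(173) = 1·172 = 172 = 2^2 · 43.
Test candidates g = 2, 3, … against the prime factors q ∈ {2, 43} of φ(346): g is a generator iff g^(172/q) ≢ 1 for every such q.
g = 2: gcd(2, 346) = 2 > 1, not a unit — skip.
g = 3: 3^86 ≡ 345; 3^4 ≡ 81 — none is 1, so 3 is a primitive root.
The smallest primitive root modulo 346 is 3.

3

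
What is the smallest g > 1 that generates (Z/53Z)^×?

φ(53) = 53 − 1 = 52 = 2^2 · 13.
Test candidates g = 2, 3, … against the prime factors q ∈ {2, 13} of φ(53): g is a generator iff g^(52/q) ≢ 1 for every such q.
g = 2: 2^26 ≡ 52; 2^4 ≡ 16 — none is 1, so 2 is a primitive root.
The smallest primitive root modulo 53 is 2.

2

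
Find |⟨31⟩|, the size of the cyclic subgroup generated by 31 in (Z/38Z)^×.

6

By Lagrange's theorem, ord_38(31) divides φ(38) = φ(2)·φ(19) = 1·18 = 18 = 2 · 3^2.
Divisors of 18: 1, 2, 3, 6, 9, 18.
Check 31^d mod 38 for each divisor in increasing order:
31^1 ≡ 31
31^2 ≡ 11
31^3 ≡ 37
31^6 ≡ 1
The smallest such exponent is 6, so the order of 31 is 6.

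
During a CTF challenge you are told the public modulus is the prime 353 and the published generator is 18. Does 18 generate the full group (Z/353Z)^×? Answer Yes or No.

No

φ(353) = 353 − 1 = 352 = 2^5 · 11.
It suffices to check that the order of 18 is not a proper divisor of 352: compute 18^(352/q) for q ∈ {2, 11}.
18^176 ≡ 1 (mod 353)  [q = 2: ≡ 1 ✗]
18^32 ≡ 140 (mod 353)  [q = 11: ≢ 1 ✓]
Since 18^176 ≡ 1, the order of 18 divides 176 < 352, so 18 is not a primitive root.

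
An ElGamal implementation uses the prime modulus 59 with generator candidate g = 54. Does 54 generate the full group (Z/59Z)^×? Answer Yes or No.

Yes

φ(59) = 59 − 1 = 58 = 2 · 29.
Test 54^(58/q) mod 59 for each prime factor q of 58:
54^29 ≡ 58 (mod 59)  [q = 2: ≢ 1 ✓]
54^2 ≡ 25 (mod 59)  [q = 29: ≢ 1 ✓]
None equal 1, so ord_59(54) = 58: 54 is a primitive root.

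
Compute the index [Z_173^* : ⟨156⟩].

1

By Lagrange's theorem, ord_173(156) divides φ(173) = 173 − 1 = 172 = 2^2 · 43.
Divisors of 172: 1, 2, 4, 43, 86, 172.
Evaluate successive powers at the divisors of 172:
156^1 ≡ 156 (mod 173)
156^2 ≡ 116 (mod 173)
156^4 ≡ 135 (mod 173)
156^43 ≡ 93 (mod 173)
156^86 ≡ 172 (mod 173)
156^172 ≡ 1 (mod 173) ✓
Thus |⟨156⟩| = ord(156) = 172.
The index is φ(173) / ord(156) = 172 / 172 = 1.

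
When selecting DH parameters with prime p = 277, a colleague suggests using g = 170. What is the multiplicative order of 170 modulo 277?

276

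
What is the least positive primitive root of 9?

φ(9) = φ(3^2) = 3·(3−1) = 6 = 2 · 3.
Test candidates g = 2, 3, … against the prime factors q ∈ {2, 3} of φ(9): g is a generator iff g^(6/q) ≢ 1 for every such q.
g = 2: 2^3 ≡ 8; 2^2 ≡ 4 — none is 1, so 2 is a primitive root.
Hence the least primitive root of 9 is 2.

2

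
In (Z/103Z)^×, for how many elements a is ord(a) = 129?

φ(103) = 103 − 1 = 102 = 2 · 3 · 17.
In a cyclic group of order 102, there are φ(d) elements of order d for each divisor d of 102, and zero for non-divisors.
129 does not divide 102, so no element of (Z/103Z)^× has order 129.

0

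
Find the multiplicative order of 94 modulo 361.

38

The order of 94 must divide φ(361) = φ(19^2) = 19·(19−1) = 342 = 2 · 3^2 · 19.
Divisors of 342: 1, 2, 3, 6, 9, 18, 19, 38, 57, 114, 171, 342.
Check 94^d mod 361 for each divisor in increasing order:
94^1 ≡ 94 (mod 361)
94^2 ≡ 172 (mod 361)
94^3 ≡ 284 (mod 361)
94^6 ≡ 153 (mod 361)
94^9 ≡ 132 (mod 361)
94^18 ≡ 96 (mod 361)
94^19 ≡ 360 (mod 361)
94^38 ≡ 1 (mod 361) ✓
The smallest such exponent is 38, so the order of 94 is 38.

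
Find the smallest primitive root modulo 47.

5

φ(47) = 47 − 1 = 46 = 2 · 23.
Test candidates g = 2, 3, … against the prime factors q ∈ {2, 23} of φ(47): g is a generator iff g^(46/q) ≢ 1 for every such q.
g = 2: 2^23 ≡ 1 — hits 1, so not a primitive root.
g = 3: 3^23 ≡ 1 — hits 1, so not a primitive root.
g = 4: 4^23 ≡ 1 — hits 1, so not a primitive root.
g = 5: 5^23 ≡ 46; 5^2 ≡ 25 — none is 1, so 5 is a primitive root.
The smallest primitive root modulo 47 is 5.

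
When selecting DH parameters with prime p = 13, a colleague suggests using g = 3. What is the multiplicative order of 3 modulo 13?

3

ord(3) | φ(13) = 13 − 1 = 12 = 2^2 · 3.
Divisors of 12: 1, 2, 3, 4, 6, 12.
Test each divisor d:
3^1 ≡ 3 (mod 13)
3^2 ≡ 9 (mod 13)
3^3 ≡ 1 (mod 13) ✓
The smallest such exponent is 3, so the order of 3 is 3.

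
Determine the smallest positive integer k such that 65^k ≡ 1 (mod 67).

By Lagrange's theorem, ord_67(65) divides φ(67) = 67 − 1 = 66 = 2 · 3 · 11.
Divisors of 66: 1, 2, 3, 6, 11, 22, 33, 66.
Test each divisor d:
65^1 ≡ 65 (mod 67)
65^2 ≡ 4 (mod 67)
65^3 ≡ 59 (mod 67)
65^6 ≡ 64 (mod 67)
65^11 ≡ 29 (mod 67)
65^22 ≡ 37 (mod 67)
65^33 ≡ 1 (mod 67) ✓
The smallest such exponent is 33, so the order of 65 is 33.

33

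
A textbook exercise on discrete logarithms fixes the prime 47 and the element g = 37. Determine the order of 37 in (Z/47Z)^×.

23

By Lagrange's theorem, ord_47(37) divides φ(47) = 47 − 1 = 46 = 2 · 23.
Divisors of 46: 1, 2, 23, 46.
Compute 37^d (mod 47) for the divisors d until we hit 1:
37^1 ≡ 37
37^2 ≡ 6
37^23 ≡ 1
The smallest such exponent is 23, so the order of 37 is 23.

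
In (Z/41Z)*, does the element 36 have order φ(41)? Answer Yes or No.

φ(41) = 41 − 1 = 40 = 2^3 · 5.
It suffices to check that the order of 36 is not a proper divisor of 40: compute 36^(40/q) for q ∈ {2, 5}.
36^20 ≡ 1 (mod 41)  [q = 2: ≡ 1 ✗]
36^8 ≡ 18 (mod 41)  [q = 5: ≢ 1 ✓]
Since 36^20 ≡ 1, the order of 36 divides 20 < 40, so 36 is not a primitive root.

No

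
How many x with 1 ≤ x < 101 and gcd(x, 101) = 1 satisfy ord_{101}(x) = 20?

8

φ(101) = 101 − 1 = 100 = 2^2 · 5^2.
Since (Z/101Z)^× is cyclic of order 100, the number of elements of order d is φ(d) when d | 100 and 0 otherwise.
20 = 2^2 · 5 divides 100, and φ(20) = 8.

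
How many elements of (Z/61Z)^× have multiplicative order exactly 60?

16

φ(61) = 61 − 1 = 60 = 2^2 · 3 · 5.
Since (Z/61Z)^× is cyclic of order 60, the number of elements of order d is φ(d) when d | 60 and 0 otherwise.
60 = 2^2 · 3 · 5 divides 60, and φ(60) = 16.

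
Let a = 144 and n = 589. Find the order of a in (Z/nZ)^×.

15

ord(144) | φ(589) = φ(19·31) = (19−1)·(31−1) = 18·30 = 540 = 2^2 · 3^3 · 5.
Divisors of 540: 1, 2, 3, 4, 5, 6, 9, 10, 12, 15, 18, 20, 27, 30, 36, 45, 54, 60, 90, 108, 135, 180, 270, 540.
Evaluate successive powers at the divisors of 540:
144^1 ≡ 144 (mod 589)
144^2 ≡ 121 (mod 589)
144^3 ≡ 343 (mod 589)
144^4 ≡ 505 (mod 589)
144^5 ≡ 273 (mod 589)
144^6 ≡ 438 (mod 589)
144^9 ≡ 39 (mod 589)
144^10 ≡ 315 (mod 589)
144^12 ≡ 419 (mod 589)
144^15 ≡ 1 (mod 589) ✓
Hence ord(144) = 15.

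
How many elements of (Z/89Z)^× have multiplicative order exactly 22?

φ(89) = 89 − 1 = 88 = 2^3 · 11.
(Z/89Z)^× is cyclic (|G| = 88); a cyclic group of order m has exactly φ(d) elements of each order d | m, and none otherwise.
22 = 2 · 11 divides 88, and φ(22) = 10.

10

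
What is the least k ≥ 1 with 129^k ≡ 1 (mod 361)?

The order of 129 must divide φ(361) = φ(19^2) = 19·(19−1) = 342 = 2 · 3^2 · 19.
Divisors of 342: 1, 2, 3, 6, 9, 18, 19, 38, 57, 114, 171, 342.
Check 129^d mod 361 for each divisor in increasing order:
129^1 ≡ 129 (mod 361)
129^2 ≡ 35 (mod 361)
129^3 ≡ 183 (mod 361)
129^6 ≡ 277 (mod 361)
129^9 ≡ 151 (mod 361)
129^18 ≡ 58 (mod 361)
129^19 ≡ 262 (mod 361)
129^38 ≡ 54 (mod 361)
129^57 ≡ 69 (mod 361)
129^114 ≡ 68 (mod 361)
129^171 ≡ 360 (mod 361)
129^342 ≡ 1 (mod 361) ✓
Hence ord(129) = 342.

342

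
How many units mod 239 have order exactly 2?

1

φ(239) = 239 − 1 = 238 = 2 · 7 · 17.
Since (Z/239Z)^× is cyclic of order 238, the number of elements of order d is φ(d) when d | 238 and 0 otherwise.
2 | 238, and φ(2) = 2 − 1 = 1.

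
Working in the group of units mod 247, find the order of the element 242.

The order of 242 must divide φ(247) = φ(13·19) = (13−1)·(19−1) = 12·18 = 216 = 2^3 · 3^3.
Divisors of 216: 1, 2, 3, 4, 6, 8, 9, 12, 18, 24, 27, 36, 54, 72, 108, 216.
Test each divisor d:
242^1 ≡ 242 (mod 247)
242^2 ≡ 25 (mod 247)
242^3 ≡ 122 (mod 247)
242^4 ≡ 131 (mod 247)
242^6 ≡ 64 (mod 247)
242^8 ≡ 118 (mod 247)
242^9 ≡ 151 (mod 247)
242^12 ≡ 144 (mod 247)
242^18 ≡ 77 (mod 247)
242^24 ≡ 235 (mod 247)
242^27 ≡ 18 (mod 247)
242^36 ≡ 1 (mod 247) ✓
The smallest such exponent is 36, so the order of 242 is 36.

36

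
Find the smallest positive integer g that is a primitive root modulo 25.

2

φ(25) = φ(5^2) = 5·(5−1) = 20 = 2^2 · 5.
Test candidates g = 2, 3, … against the prime factors q ∈ {2, 5} of φ(25): g is a generator iff g^(20/q) ≢ 1 for every such q.
g = 2: 2^10 ≡ 24; 2^4 ≡ 16 — none is 1, so 2 is a primitive root.
The smallest primitive root modulo 25 is 2.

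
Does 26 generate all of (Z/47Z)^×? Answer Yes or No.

Yes

φ(47) = 47 − 1 = 46 = 2 · 23.
26 is a primitive root mod 47 iff 26^(φ(47)/q) ≢ 1 for every prime q | φ(47), i.e. q ∈ {2, 23}.
26^23 ≡ 46 (mod 47)  [q = 2: ≢ 1 ✓]
26^2 ≡ 18 (mod 47)  [q = 23: ≢ 1 ✓]
All checks pass, so 26 has order 46 and is a primitive root modulo 47.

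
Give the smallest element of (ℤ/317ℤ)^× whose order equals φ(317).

φ(317) = 317 − 1 = 316 = 2^2 · 79.
Test candidates g = 2, 3, … against the prime factors q ∈ {2, 79} of φ(317): g is a generator iff g^(316/q) ≢ 1 for every such q.
g = 2: 2^158 ≡ 316; 2^4 ≡ 16 — none is 1, so 2 is a primitive root.
The smallest primitive root modulo 317 is 2.

2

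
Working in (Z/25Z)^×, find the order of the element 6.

5

By Lagrange's theorem, ord_25(6) divides φ(25) = φ(5^2) = 5·(5−1) = 20 = 2^2 · 5.
Divisors of 20: 1, 2, 4, 5, 10, 20.
Compute 6^d (mod 25) for the divisors d until we hit 1:
6^1 ≡ 6 (mod 25)
6^2 ≡ 11 (mod 25)
6^4 ≡ 21 (mod 25)
6^5 ≡ 1 (mod 25) ✓
So ord_25(6) = 5.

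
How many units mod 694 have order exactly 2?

φ(694) = φ(2)·φ(347) = 1·346 = 346 = 2 · 173.
Since (Z/694Z)^× is cyclic of order 346, the number of elements of order d is φ(d) when d | 346 and 0 otherwise.
2 | 346, and φ(2) = 2 − 1 = 1.

1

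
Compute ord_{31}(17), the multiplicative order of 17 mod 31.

The order of 17 must divide φ(31) = 31 − 1 = 30 = 2 · 3 · 5.
Divisors of 30: 1, 2, 3, 5, 6, 10, 15, 30.
Check 17^d mod 31 for each divisor in increasing order:
17^1 ≡ 17 (mod 31)
17^2 ≡ 10 (mod 31)
17^3 ≡ 15 (mod 31)
17^5 ≡ 26 (mod 31)
17^6 ≡ 8 (mod 31)
17^10 ≡ 25 (mod 31)
17^15 ≡ 30 (mod 31)
17^30 ≡ 1 (mod 31) ✓
The smallest such exponent is 30, so the order of 17 is 30.

30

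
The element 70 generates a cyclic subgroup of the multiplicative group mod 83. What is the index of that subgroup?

2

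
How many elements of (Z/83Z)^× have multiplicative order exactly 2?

1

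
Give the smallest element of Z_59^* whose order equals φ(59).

2

φ(59) = 59 − 1 = 58 = 2 · 29.
Test candidates g = 2, 3, … against the prime factors q ∈ {2, 29} of φ(59): g is a generator iff g^(58/q) ≢ 1 for every such q.
g = 2: 2^29 ≡ 58; 2^2 ≡ 4 — none is 1, so 2 is a primitive root.
So 2 is the smallest generator of (Z/59Z)^×.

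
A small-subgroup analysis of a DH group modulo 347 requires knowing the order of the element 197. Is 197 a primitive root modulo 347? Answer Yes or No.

No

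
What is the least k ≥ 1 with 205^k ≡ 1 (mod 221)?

Since 205 ∈ (Z/221Z)^×, its order divides φ(221) = φ(13·17) = (13−1)·(17−1) = 12·16 = 192 = 2^6 · 3.
Divisors of 192: 1, 2, 3, 4, 6, 8, 12, 16, 24, 32, 48, 64, 96, 192.
Test each divisor d:
205^1 ≡ 205 (mod 221)
205^2 ≡ 35 (mod 221)
205^3 ≡ 103 (mod 221)
205^4 ≡ 120 (mod 221)
205^6 ≡ 1 (mod 221) ✓
So ord_221(205) = 6.

6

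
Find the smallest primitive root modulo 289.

φ(289) = φ(17^2) = 17·(17−1) = 272 = 2^4 · 17.
Test candidates g = 2, 3, … against the prime factors q ∈ {2, 17} of φ(289): g is a generator iff g^(272/q) ≢ 1 for every such q.
g = 2: 2^136 ≡ 1 — hits 1, so not a primitive root.
g = 3: 3^136 ≡ 288; 3^16 ≡ 171 — none is 1, so 3 is a primitive root.
So 3 is the smallest generator of (Z/289Z)^×.

3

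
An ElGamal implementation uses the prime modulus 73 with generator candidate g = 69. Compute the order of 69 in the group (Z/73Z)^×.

18

ord(69) | φ(73) = 73 − 1 = 72 = 2^3 · 3^2.
Divisors of 72: 1, 2, 3, 4, 6, 8, 9, 12, 18, 24, 36, 72.
Evaluate successive powers at the divisors of 72:
69^1 ≡ 69 (mod 73)
69^2 ≡ 16 (mod 73)
69^3 ≡ 9 (mod 73)
69^4 ≡ 37 (mod 73)
69^6 ≡ 8 (mod 73)
69^8 ≡ 55 (mod 73)
69^9 ≡ 72 (mod 73)
69^12 ≡ 64 (mod 73)
69^18 ≡ 1 (mod 73) ✓
Hence ord(69) = 18.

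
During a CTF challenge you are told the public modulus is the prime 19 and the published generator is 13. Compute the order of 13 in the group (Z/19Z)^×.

Since 13 ∈ (Z/19Z)^×, its order divides φ(19) = 19 − 1 = 18 = 2 · 3^2.
Divisors of 18: 1, 2, 3, 6, 9, 18.
Test each divisor d:
13^1 ≡ 13 (mod 19)
13^2 ≡ 17 (mod 19)
13^3 ≡ 12 (mod 19)
13^6 ≡ 11 (mod 19)
13^9 ≡ 18 (mod 19)
13^18 ≡ 1 (mod 19) ✓
Hence ord(13) = 18.

18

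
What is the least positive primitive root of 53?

2

φ(53) = 53 − 1 = 52 = 2^2 · 13.
g is a primitive root iff g^(52/q) ≢ 1 (mod 53) for each prime q ∈ {2, 13}.
g = 2: 2^26 ≡ 52; 2^4 ≡ 16 — none is 1, so 2 is a primitive root.
The smallest primitive root modulo 53 is 2.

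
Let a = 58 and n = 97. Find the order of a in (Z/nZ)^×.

Since 58 ∈ (Z/97Z)^×, its order divides φ(97) = 97 − 1 = 96 = 2^5 · 3.
Divisors of 96: 1, 2, 3, 4, 6, 8, 12, 16, 24, 32, 48, 96.
Check 58^d mod 97 for each divisor in increasing order:
58^1 ≡ 58 (mod 97)
58^2 ≡ 66 (mod 97)
58^3 ≡ 45 (mod 97)
58^4 ≡ 88 (mod 97)
58^6 ≡ 85 (mod 97)
58^8 ≡ 81 (mod 97)
58^12 ≡ 47 (mod 97)
58^16 ≡ 62 (mod 97)
58^24 ≡ 75 (mod 97)
58^32 ≡ 61 (mod 97)
58^48 ≡ 96 (mod 97)
58^96 ≡ 1 (mod 97) ✓
The smallest such exponent is 96, so the order of 58 is 96.

96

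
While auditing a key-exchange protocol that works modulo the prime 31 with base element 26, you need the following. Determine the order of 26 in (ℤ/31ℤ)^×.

6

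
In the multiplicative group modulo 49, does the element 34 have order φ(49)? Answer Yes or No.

φ(49) = φ(7^2) = 7·(7−1) = 42 = 2 · 3 · 7.
Test 34^(42/q) mod 49 for each prime factor q of 42:
34^21 ≡ 48 (mod 49)  [q = 2: ≢ 1 ✓]
34^14 ≡ 1 (mod 49)  [q = 3: ≡ 1 ✗]
34^6 ≡ 36 (mod 49)  [q = 7: ≢ 1 ✓]
Since 34^14 ≡ 1, the order of 34 divides 14 < 42, so 34 is not a primitive root.

No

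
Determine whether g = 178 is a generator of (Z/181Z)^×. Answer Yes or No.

φ(181) = 181 − 1 = 180 = 2^2 · 3^2 · 5.
An element g generates (Z/181Z)^× iff g^(180/q) ≢ 1 (mod 181) for each prime q ∈ {2, 3, 5}.
178^90 ≡ 1 (mod 181)  [q = 2: ≡ 1 ✗]
178^60 ≡ 132 (mod 181)  [q = 3: ≢ 1 ✓]
178^36 ≡ 59 (mod 181)  [q = 5: ≢ 1 ✓]
Since 178^90 ≡ 1, the order of 178 divides 90 < 180, so 178 is not a primitive root.

No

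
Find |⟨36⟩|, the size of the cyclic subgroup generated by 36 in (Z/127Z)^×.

63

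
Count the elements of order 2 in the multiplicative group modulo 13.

1

φ(13) = 13 − 1 = 12 = 2^2 · 3.
(Z/13Z)^× is cyclic (|G| = 12); a cyclic group of order m has exactly φ(d) elements of each order d | m, and none otherwise.
2 | 12, and φ(2) = 2 − 1 = 1.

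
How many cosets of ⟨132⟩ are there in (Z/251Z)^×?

By Lagrange's theorem, ord_251(132) divides φ(251) = 251 − 1 = 250 = 2 · 5^3.
Divisors of 250: 1, 2, 5, 10, 25, 50, 125, 250.
Check 132^d mod 251 for each divisor in increasing order:
132^1 ≡ 132
132^2 ≡ 105
132^5 ≡ 2
132^10 ≡ 4
132^25 ≡ 32
132^50 ≡ 20
132^125 ≡ 250
132^250 ≡ 1
The order of 132 is 250, so the subgroup it generates has 250 elements.
[(Z/251Z)^× : ⟨132⟩] = 250/250 = 1.

1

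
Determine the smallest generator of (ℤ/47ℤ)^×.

φ(47) = 47 − 1 = 46 = 2 · 23.
Test candidates g = 2, 3, … against the prime factors q ∈ {2, 23} of φ(47): g is a generator iff g^(46/q) ≢ 1 for every such q.
g = 2: 2^23 ≡ 1 — hits 1, so not a primitive root.
g = 3: 3^23 ≡ 1 — hits 1, so not a primitive root.
g = 4: 4^23 ≡ 1 — hits 1, so not a primitive root.
g = 5: 5^23 ≡ 46; 5^2 ≡ 25 — none is 1, so 5 is a primitive root.
So 5 is the smallest generator of (Z/47Z)^×.

5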